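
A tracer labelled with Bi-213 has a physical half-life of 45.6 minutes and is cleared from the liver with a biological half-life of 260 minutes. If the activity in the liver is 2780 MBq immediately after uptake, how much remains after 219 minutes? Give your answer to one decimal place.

55.6 MBq

1/t_eff = 1/t_phys + 1/t_biol = 1/45.6 + 1/260 = 0.025776 per minute.
t_eff = 45.6 × 260 / (45.6 + 260) ≈ 38.796 minutes.
Remaining = 2780 × (1/2)^(219/38.796) = 2780 × (1/2)^5.6449 ≈ 55.558 MBq.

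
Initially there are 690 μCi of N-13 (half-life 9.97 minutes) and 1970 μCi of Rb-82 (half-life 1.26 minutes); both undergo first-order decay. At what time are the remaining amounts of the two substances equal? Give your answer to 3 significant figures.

2.18 minutes

Set 690·(1/2)^(t/9.97) = 1970·(1/2)^(t/1.26).
Taking log₂: log₂(690/1970) = t·(1/9.97 − 1/1.26).
log₂(0.35025) = -1.5135; 1/9.97 − 1/1.26 = -0.69335.
t = -1.5135 / -0.69335 ≈ 2.1829 minutes.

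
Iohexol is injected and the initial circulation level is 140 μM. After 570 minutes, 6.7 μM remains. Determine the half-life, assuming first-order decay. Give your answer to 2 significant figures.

A/A₀ = 6.7/140 ≈ 0.047857.
n = log₂(20.896) ≈ 4.3851 half-lives elapsed in 570 minutes.
t½ = 570/4.3851 ≈ 129.98 minutes.

130 minutes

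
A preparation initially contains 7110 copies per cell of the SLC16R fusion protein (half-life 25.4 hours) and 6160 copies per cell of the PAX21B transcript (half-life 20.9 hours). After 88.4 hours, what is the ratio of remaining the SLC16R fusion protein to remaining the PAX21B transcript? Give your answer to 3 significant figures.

SLC16R fusion protein: 7110 × (1/2)^(88.4/25.4) = 7110 × (1/2)^3.4803 ≈ 637.07 copies per cell.
PAX21B transcript: 6160 × (1/2)^(88.4/20.9) = 6160 × (1/2)^4.2297 ≈ 328.34 copies per cell.
Ratio ≈ 637.07 / 328.34 ≈ 1.9403.

1.94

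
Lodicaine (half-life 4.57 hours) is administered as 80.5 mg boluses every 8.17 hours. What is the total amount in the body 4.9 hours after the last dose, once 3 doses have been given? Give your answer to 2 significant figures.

The 3 doses were given 21.24, 13.07, 4.9 hours ago.
Total = 80.5·(1/2)^(21.24/4.57) + 80.5·(1/2)^(13.07/4.57) + 80.5·(1/2)^(4.9/4.57)
      = 3.2114 + 11.088 + 38.285 ≈ 52.585 mg.

53 mg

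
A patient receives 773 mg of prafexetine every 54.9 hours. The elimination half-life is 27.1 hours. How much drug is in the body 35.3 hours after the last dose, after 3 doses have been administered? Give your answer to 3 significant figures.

409 mg

The 3 doses were given 145.1, 90.2, 35.3 hours ago.
Total = 773·(1/2)^(145.1/27.1) + 773·(1/2)^(90.2/27.1) + 773·(1/2)^(35.3/27.1)
      = 18.897 + 76.953 + 313.37 ≈ 409.22 mg.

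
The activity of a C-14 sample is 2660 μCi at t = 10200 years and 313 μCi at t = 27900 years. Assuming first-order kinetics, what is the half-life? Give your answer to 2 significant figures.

Over Δt = 27900 − 10200 = 17700 years, the level fell by a factor of 2660/313 ≈ 8.4984.
n = log₂(8.4984) ≈ 3.0872 half-lives, so t½ = 17700/3.0872 ≈ 5733.4 years.

5700 years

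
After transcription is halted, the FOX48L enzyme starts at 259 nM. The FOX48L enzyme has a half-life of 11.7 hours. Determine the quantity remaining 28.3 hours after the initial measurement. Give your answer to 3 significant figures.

Number of half-lives: n = 28.3/11.7 ≈ 2.4188.
Remaining = 259 × (1/2)^2.4188 = 259 × 0.18701 ≈ 48.436 nM.

48.4 nM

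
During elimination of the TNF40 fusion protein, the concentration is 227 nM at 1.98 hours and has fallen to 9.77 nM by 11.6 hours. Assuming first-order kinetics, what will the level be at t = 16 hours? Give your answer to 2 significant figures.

Over Δt = 11.6 − 1.98 = 9.62 hours, the level fell by a factor of 227/9.77 ≈ 23.234.
n = log₂(23.234) ≈ 4.5382 half-lives, so t½ = 9.62/4.5382 ≈ 2.1198 hours.
From t = 11.6 to t = 16: 9.77 × (1/2)^((16−11.6)/2.1198) ≈ 2.3177 nM.

2.3 nM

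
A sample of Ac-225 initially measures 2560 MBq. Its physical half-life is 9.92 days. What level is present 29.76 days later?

Elapsed time is 3 half-lives (29.76/9.92).
Each half-life halves the amount: 2560 × (1/2)^3 = 2560/8 = 320 MBq.

320 MBq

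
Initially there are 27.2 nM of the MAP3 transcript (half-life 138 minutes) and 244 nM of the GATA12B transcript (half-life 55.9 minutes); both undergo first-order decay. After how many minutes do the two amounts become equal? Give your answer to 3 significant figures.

Set 27.2·(1/2)^(t/138) = 244·(1/2)^(t/55.9).
Taking log₂: log₂(27.2/244) = t·(1/138 − 1/55.9).
log₂(0.11148) = -3.1652; 1/138 − 1/55.9 = -0.010643.
t = -3.1652 / -0.010643 ≈ 297.41 minutes.

297 minutes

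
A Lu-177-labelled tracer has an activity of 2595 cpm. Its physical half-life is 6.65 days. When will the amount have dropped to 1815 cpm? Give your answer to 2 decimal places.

3.43 days

Fraction remaining = 1815/2595 ≈ 0.69942.
n = log₂(2595/1815) = ln(1.4298)/ln 2 ≈ 0.51576 half-lives.
t = n × t½ = 0.51576 × 6.65 ≈ 3.4298 days.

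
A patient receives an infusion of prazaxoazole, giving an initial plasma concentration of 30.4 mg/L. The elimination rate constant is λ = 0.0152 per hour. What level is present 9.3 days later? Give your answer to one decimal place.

1.0 mg/L

t½ = ln 2 / λ = 0.69315 / 0.0152 ≈ 45.602 hours.
Convert the elapsed time: 9.3 days = 223.2 hours.
Number of half-lives: n = 223.2/45.602 ≈ 4.8945.
Remaining = 30.4 × (1/2)^4.8945 = 30.4 × 0.03362 ≈ 1.022 mg/L.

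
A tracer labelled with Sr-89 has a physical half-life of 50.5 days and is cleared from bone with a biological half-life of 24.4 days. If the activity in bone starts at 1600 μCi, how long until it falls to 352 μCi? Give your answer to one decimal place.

1/t_eff = 1/t_phys + 1/t_biol = 1/50.5 + 1/24.4 = 0.060786 per day.
t_eff = 50.5 × 24.4 / (50.5 + 24.4) ≈ 16.451 days.
n = log₂(1600/352) ≈ 2.1844; t = 2.1844 × 16.451 ≈ 35.937 days.

35.9 days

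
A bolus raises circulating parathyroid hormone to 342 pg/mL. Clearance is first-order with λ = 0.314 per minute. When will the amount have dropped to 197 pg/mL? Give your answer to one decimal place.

t½ = ln 2 / λ = 0.69315 / 0.314 ≈ 2.2075 minutes.
Fraction remaining = 197/342 ≈ 0.57602.
n = log₂(342/197) = ln(1.736)/ln 2 ≈ 0.7958 half-lives.
t = n × t½ = 0.7958 × 2.2075 ≈ 1.7567 minutes.

1.8 minutes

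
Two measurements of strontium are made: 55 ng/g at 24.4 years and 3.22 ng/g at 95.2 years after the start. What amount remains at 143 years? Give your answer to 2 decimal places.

Over Δt = 95.2 − 24.4 = 70.8 years, the level fell by a factor of 55/3.22 ≈ 17.081.
n = log₂(17.081) ≈ 4.0943 half-lives, so t½ = 70.8/4.0943 ≈ 17.292 years.
From t = 95.2 to t = 143: 3.22 × (1/2)^((143−95.2)/17.292) ≈ 0.47396 ng/g.

0.47 ng/g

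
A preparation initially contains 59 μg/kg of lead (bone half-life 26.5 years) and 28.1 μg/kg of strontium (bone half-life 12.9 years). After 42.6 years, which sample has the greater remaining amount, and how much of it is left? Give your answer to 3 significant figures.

lead, 19.4 μg/kg

lead: 59 × (1/2)^1.6075 ≈ 19.361 μg/kg.
strontium: 28.1 × (1/2)^3.3023 ≈ 2.8484 μg/kg.
Lead has more remaining, at ≈ 19.361 μg/kg.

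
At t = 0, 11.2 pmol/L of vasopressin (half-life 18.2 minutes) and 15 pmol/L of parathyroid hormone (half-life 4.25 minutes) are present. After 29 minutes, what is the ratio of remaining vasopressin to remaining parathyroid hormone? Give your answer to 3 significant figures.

vasopressin: 11.2 × (1/2)^(29/18.2) = 11.2 × (1/2)^1.5934 ≈ 3.7115 pmol/L.
parathyroid hormone: 15 × (1/2)^(29/4.25) = 15 × (1/2)^6.8235 ≈ 0.13244 pmol/L.
Ratio ≈ 3.7115 / 0.13244 ≈ 28.025.

28.0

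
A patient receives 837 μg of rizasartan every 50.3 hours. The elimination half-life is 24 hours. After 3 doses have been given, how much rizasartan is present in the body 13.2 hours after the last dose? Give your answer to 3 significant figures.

737 μg

The 3 doses were given 113.8, 63.5, 13.2 hours ago.
Total = 837·(1/2)^(113.8/24) + 837·(1/2)^(63.5/24) + 837·(1/2)^(13.2/24)
      = 31.285 + 133.74 + 571.69 ≈ 736.71 μg.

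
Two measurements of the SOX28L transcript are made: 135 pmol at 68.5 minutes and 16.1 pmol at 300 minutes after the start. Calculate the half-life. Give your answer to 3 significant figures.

75.5 minutes

Over Δt = 300 − 68.5 = 231.5 minutes, the level fell by a factor of 135/16.1 ≈ 8.3851.
n = log₂(8.3851) ≈ 3.0678 half-lives, so t½ = 231.5/3.0678 ≈ 75.461 minutes.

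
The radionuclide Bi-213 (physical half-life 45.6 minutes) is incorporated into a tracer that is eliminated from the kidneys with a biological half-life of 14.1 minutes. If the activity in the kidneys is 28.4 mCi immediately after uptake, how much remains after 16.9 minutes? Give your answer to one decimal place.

9.6 mCi

1/t_eff = 1/t_phys + 1/t_biol = 1/45.6 + 1/14.1 = 0.092852 per minute.
t_eff = 45.6 × 14.1 / (45.6 + 14.1) ≈ 10.77 minutes.
Remaining = 28.4 × (1/2)^(16.9/10.77) = 28.4 × (1/2)^1.5692 ≈ 9.5707 mCi.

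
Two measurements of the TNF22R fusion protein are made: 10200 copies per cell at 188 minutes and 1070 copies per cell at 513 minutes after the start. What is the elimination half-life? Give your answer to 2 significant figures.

100 minutes

Over Δt = 513 − 188 = 325 minutes, the level fell by a factor of 10200/1070 ≈ 9.5327.
n = log₂(9.5327) ≈ 3.2529 half-lives, so t½ = 325/3.2529 ≈ 99.911 minutes.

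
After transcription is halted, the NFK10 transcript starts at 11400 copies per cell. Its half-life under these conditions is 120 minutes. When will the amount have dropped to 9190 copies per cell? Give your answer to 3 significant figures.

Fraction remaining = 9190/11400 ≈ 0.80614.
n = log₂(11400/9190) = ln(1.2405)/ln 2 ≈ 0.3109 half-lives.
t = n × t½ = 0.3109 × 120 ≈ 37.308 minutes.

37.3 minutes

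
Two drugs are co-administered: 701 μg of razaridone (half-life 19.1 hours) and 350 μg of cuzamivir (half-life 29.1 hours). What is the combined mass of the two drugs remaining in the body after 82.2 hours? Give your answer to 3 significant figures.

84.9 μg

razaridone: 701 × (1/2)^(82.2/19.1) = 701 × (1/2)^4.3037 ≈ 35.497 μg.
cuzamivir: 350 × (1/2)^(82.2/29.1) = 350 × (1/2)^2.8247 ≈ 49.401 μg.
Total = 35.497 + 49.401 ≈ 84.898 μg.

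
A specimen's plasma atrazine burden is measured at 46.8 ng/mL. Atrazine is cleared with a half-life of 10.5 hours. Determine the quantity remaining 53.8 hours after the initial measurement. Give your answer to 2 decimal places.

Number of half-lives: n = 53.8/10.5 ≈ 5.1238.
Remaining = 46.8 × (1/2)^5.1238 = 46.8 × 0.02868 ≈ 1.3422 ng/mL.

1.34 ng/mL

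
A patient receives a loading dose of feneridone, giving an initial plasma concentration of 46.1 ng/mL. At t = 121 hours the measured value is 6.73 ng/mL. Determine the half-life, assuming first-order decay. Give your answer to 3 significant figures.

43.6 hours

A/A₀ = 6.73/46.1 ≈ 0.14599.
n = log₂(6.8499) ≈ 2.7761 half-lives elapsed in 121 hours.
t½ = 121/2.7761 ≈ 43.587 hours.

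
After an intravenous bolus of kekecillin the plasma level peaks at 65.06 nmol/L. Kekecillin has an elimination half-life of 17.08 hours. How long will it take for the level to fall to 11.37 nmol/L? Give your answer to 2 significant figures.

Fraction remaining = 11.37/65.06 ≈ 0.17476.
n = log₂(65.06/11.37) = ln(5.7221)/ln 2 ≈ 2.5165 half-lives.
t = n × t½ = 2.5165 × 17.08 ≈ 42.982 hours.

43 hours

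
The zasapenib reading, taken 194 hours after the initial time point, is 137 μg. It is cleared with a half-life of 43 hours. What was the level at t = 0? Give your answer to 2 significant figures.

Number of half-lives elapsed: n = 194/43 ≈ 4.5116.
A₀ = A × 2^n = 137 × 2^4.5116 = 137 × 22.811 ≈ 3125 μg.

3100 μg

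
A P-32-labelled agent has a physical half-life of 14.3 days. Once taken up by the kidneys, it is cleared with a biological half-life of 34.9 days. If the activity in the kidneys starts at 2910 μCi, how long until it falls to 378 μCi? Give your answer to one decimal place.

29.9 days

1/t_eff = 1/t_phys + 1/t_biol = 1/14.3 + 1/34.9 = 0.098583 per day.
t_eff = 14.3 × 34.9 / (14.3 + 34.9) ≈ 10.144 days.
n = log₂(2910/378) ≈ 2.9446; t = 2.9446 × 10.144 ≈ 29.869 days.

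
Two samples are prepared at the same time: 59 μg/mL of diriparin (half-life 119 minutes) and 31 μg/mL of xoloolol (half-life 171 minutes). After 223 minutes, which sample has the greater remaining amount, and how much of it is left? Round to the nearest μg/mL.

diriparin, 16 μg/mL

diriparin: 59 × (1/2)^1.8739 ≈ 16.097 μg/mL.
xoloolol: 31 × (1/2)^1.3041 ≈ 12.554 μg/mL.
Diriparin has more remaining, at ≈ 16.097 μg/mL.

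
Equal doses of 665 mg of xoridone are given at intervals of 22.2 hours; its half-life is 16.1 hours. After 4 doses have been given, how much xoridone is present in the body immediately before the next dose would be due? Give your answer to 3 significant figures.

The 4 doses were given 88.8, 66.6, 44.4, 22.2 hours ago.
Total = 665·(1/2)^(88.8/16.1) + 665·(1/2)^(66.6/16.1) + 665·(1/2)^(44.4/16.1) + 665·(1/2)^(22.2/16.1)
      = 14.537 + 37.807 + 98.322 + 255.7 ≈ 406.37 mg.

406 mg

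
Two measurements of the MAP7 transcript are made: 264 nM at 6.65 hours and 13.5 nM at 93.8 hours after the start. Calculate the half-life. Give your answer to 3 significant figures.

Over Δt = 93.8 − 6.65 = 87.15 hours, the level fell by a factor of 264/13.5 ≈ 19.556.
n = log₂(19.556) ≈ 4.2895 half-lives, so t½ = 87.15/4.2895 ≈ 20.317 hours.

20.3 hours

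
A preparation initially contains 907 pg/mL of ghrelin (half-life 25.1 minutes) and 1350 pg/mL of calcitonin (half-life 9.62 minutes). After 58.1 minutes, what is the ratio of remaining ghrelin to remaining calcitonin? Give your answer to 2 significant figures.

ghrelin: 907 × (1/2)^(58.1/25.1) = 907 × (1/2)^2.3147 ≈ 182.31 pg/mL.
calcitonin: 1350 × (1/2)^(58.1/9.62) = 1350 × (1/2)^6.0395 ≈ 20.524 pg/mL.
Ratio ≈ 182.31 / 20.524 ≈ 8.8826.

8.9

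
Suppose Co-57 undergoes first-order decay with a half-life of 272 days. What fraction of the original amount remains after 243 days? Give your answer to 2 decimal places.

n = 243/272 ≈ 0.89338 half-lives.
Fraction remaining = (1/2)^0.89338 ≈ 0.53835.

0.54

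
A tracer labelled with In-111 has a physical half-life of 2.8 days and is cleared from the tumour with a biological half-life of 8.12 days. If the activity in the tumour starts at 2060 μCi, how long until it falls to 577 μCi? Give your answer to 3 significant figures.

3.82 days

1/t_eff = 1/t_phys + 1/t_biol = 1/2.8 + 1/8.12 = 0.4803 per day.
t_eff = 2.8 × 8.12 / (2.8 + 8.12) ≈ 2.0821 days.
n = log₂(2060/577) ≈ 1.836; t = 1.836 × 2.0821 ≈ 3.8226 days.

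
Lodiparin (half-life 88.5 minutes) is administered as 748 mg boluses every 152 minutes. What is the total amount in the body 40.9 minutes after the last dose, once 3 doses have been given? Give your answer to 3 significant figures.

The 3 doses were given 344.9, 192.9, 40.9 minutes ago.
Total = 748·(1/2)^(344.9/88.5) + 748·(1/2)^(192.9/88.5) + 748·(1/2)^(40.9/88.5)
      = 50.204 + 165.1 + 542.98 ≈ 758.28 mg.

758 mg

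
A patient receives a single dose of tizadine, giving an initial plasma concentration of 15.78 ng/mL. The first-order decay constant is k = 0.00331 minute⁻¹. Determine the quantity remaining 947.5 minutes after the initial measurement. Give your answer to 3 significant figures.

0.686 ng/mL

t½ = ln 2 / k = 0.69315 / 0.00331 ≈ 209.41 minutes.
Number of half-lives: n = 947.5/209.41 ≈ 4.5246.
Remaining = 15.78 × (1/2)^4.5246 = 15.78 × 0.043446 ≈ 0.68559 ng/mL.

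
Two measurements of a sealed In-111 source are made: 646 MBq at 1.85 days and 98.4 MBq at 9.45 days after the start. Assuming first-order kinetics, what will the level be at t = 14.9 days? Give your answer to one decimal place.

Over Δt = 9.45 − 1.85 = 7.6 days, the level fell by a factor of 646/98.4 ≈ 6.565.
n = log₂(6.565) ≈ 2.7148 half-lives, so t½ = 7.6/2.7148 ≈ 2.7995 days.
From t = 9.45 to t = 14.9: 98.4 × (1/2)^((14.9−9.45)/2.7995) ≈ 25.524 MBq.

25.5 MBq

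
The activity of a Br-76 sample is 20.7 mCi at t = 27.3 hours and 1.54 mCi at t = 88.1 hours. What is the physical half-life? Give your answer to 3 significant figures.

16.2 hours

Over Δt = 88.1 − 27.3 = 60.8 hours, the level fell by a factor of 20.7/1.54 ≈ 13.442.
n = log₂(13.442) ≈ 3.7486 half-lives, so t½ = 60.8/3.7486 ≈ 16.219 hours.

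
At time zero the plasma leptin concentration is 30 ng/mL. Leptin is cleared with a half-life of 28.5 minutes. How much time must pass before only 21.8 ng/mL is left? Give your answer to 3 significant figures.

13.1 minutes

Fraction remaining = 21.8/30 ≈ 0.72667.
n = log₂(30/21.8) = ln(1.3761)/ln 2 ≈ 0.46063 half-lives.
t = n × t½ = 0.46063 × 28.5 ≈ 13.128 minutes.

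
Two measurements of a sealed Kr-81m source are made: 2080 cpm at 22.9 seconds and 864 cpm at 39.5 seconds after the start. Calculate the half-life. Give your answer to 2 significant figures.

13 seconds

Over Δt = 39.5 − 22.9 = 16.6 seconds, the level fell by a factor of 2080/864 ≈ 2.4074.
n = log₂(2.4074) ≈ 1.2675 half-lives, so t½ = 16.6/1.2675 ≈ 13.097 seconds.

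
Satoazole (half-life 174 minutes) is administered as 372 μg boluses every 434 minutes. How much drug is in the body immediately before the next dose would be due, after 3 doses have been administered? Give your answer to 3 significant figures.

The 3 doses were given 1302, 868, 434 minutes ago.
Total = 372·(1/2)^(1302/174) + 372·(1/2)^(868/174) + 372·(1/2)^(434/174)
      = 2.0797 + 11.718 + 66.023 ≈ 79.821 μg.

79.8 μg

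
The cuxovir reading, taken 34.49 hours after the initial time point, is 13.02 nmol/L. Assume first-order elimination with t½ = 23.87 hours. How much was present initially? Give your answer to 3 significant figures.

35.4 nmol/L

Number of half-lives elapsed: n = 34.49/23.87 ≈ 1.4449.
A₀ = A × 2^n = 13.02 × 2^1.4449 = 13.02 × 2.7225 ≈ 35.446 nmol/L.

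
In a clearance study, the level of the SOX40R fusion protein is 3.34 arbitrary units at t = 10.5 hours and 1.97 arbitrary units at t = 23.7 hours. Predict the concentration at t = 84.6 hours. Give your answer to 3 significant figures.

Over Δt = 23.7 − 10.5 = 13.2 hours, the level fell by a factor of 3.34/1.97 ≈ 1.6954.
n = log₂(1.6954) ≈ 0.76165 half-lives, so t½ = 13.2/0.76165 ≈ 17.331 hours.
From t = 23.7 to t = 84.6: 1.97 × (1/2)^((84.6−23.7)/17.331) ≈ 0.17244 arbitrary units.

0.172 arbitrary units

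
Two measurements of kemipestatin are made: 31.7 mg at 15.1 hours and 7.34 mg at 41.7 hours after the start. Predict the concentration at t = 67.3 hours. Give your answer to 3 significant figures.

Over Δt = 41.7 − 15.1 = 26.6 hours, the level fell by a factor of 31.7/7.34 ≈ 4.3188.
n = log₂(4.3188) ≈ 2.1106 half-lives, so t½ = 26.6/2.1106 ≈ 12.603 hours.
From t = 41.7 to t = 67.3: 7.34 × (1/2)^((67.3−41.7)/12.603) ≈ 1.7956 mg.

1.80 mg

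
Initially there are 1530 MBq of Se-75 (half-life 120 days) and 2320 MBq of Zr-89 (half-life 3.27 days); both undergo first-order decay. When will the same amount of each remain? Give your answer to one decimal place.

Set 1530·(1/2)^(t/120) = 2320·(1/2)^(t/3.27).
Taking log₂: log₂(1530/2320) = t·(1/120 − 1/3.27).
log₂(0.65948) = -0.60059; 1/120 − 1/3.27 = -0.29748.
t = -0.60059 / -0.29748 ≈ 2.019 days.

2.0 days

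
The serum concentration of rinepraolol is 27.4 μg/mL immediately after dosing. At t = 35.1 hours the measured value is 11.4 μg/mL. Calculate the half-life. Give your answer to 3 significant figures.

A/A₀ = 11.4/27.4 ≈ 0.41606.
n = log₂(2.4035) ≈ 1.2651 half-lives elapsed in 35.1 hours.
t½ = 35.1/1.2651 ≈ 27.744 hours.

27.7 hours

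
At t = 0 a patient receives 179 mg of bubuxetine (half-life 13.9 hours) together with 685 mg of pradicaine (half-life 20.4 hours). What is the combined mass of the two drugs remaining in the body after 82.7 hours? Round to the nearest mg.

44 mg

bubuxetine: 179 × (1/2)^(82.7/13.9) = 179 × (1/2)^5.9496 ≈ 2.8962 mg.
pradicaine: 685 × (1/2)^(82.7/20.4) = 685 × (1/2)^4.0539 ≈ 41.242 mg.
Total = 2.8962 + 41.242 ≈ 44.138 mg.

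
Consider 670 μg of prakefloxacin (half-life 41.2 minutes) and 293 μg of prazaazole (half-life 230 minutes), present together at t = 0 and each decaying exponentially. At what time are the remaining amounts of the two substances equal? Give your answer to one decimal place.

Set 670·(1/2)^(t/41.2) = 293·(1/2)^(t/230).
Taking log₂: log₂(670/293) = t·(1/41.2 − 1/230).
log₂(2.2867) = 1.1933; 1/41.2 − 1/230 = 0.019924.
t = 1.1933 / 0.019924 ≈ 59.891 minutes.

59.9 minutes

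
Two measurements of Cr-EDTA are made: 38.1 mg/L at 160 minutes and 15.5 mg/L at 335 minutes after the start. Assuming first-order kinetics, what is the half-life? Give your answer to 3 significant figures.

Over Δt = 335 − 160 = 175 minutes, the level fell by a factor of 38.1/15.5 ≈ 2.4581.
n = log₂(2.4581) ≈ 1.2975 half-lives, so t½ = 175/1.2975 ≈ 134.87 minutes.

135 minutes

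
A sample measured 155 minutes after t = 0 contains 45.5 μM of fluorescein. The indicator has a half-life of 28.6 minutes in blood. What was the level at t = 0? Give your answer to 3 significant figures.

1950 μM

Number of half-lives elapsed: n = 155/28.6 ≈ 5.4196.
A₀ = A × 2^n = 45.5 × 2^5.4196 = 45.5 × 42.801 ≈ 1947.5 μM.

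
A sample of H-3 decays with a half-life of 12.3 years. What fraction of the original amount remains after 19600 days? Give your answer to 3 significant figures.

0.0485

19600 days = 53.6986 years.
n = 53.6986/12.3 ≈ 4.3657 half-lives.
Fraction remaining = (1/2)^4.3657 ≈ 0.048504.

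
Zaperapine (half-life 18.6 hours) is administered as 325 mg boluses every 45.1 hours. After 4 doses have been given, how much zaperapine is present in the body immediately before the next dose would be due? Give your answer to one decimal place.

74.3 mg

The 4 doses were given 180.4, 135.3, 90.2, 45.1 hours ago.
Total = 325·(1/2)^(180.4/18.6) + 325·(1/2)^(135.3/18.6) + 325·(1/2)^(90.2/18.6) + 325·(1/2)^(45.1/18.6)
      = 0.39104 + 2.0996 + 11.273 + 60.529 ≈ 74.293 mg.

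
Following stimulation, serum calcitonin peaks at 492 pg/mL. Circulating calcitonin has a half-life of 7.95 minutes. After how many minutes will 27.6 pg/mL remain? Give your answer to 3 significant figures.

33.0 minutes

Fraction remaining = 27.6/492 ≈ 0.056098.
n = log₂(492/27.6) = ln(17.826)/ln 2 ≈ 4.1559 half-lives.
t = n × t½ = 4.1559 × 7.95 ≈ 33.04 minutes.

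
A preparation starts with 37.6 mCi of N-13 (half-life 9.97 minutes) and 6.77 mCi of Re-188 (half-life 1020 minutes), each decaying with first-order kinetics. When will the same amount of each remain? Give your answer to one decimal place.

Set 37.6·(1/2)^(t/9.97) = 6.77·(1/2)^(t/1020).
Taking log₂: log₂(37.6/6.77) = t·(1/9.97 − 1/1020).
log₂(5.5539) = 2.4735; 1/9.97 − 1/1020 = 0.099321.
t = 2.4735 / 0.099321 ≈ 24.904 minutes.

24.9 minutes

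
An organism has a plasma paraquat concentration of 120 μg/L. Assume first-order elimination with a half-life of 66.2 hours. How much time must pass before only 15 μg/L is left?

198.6 hours

15/120 = 1/8, so 3 half-lives have elapsed.
t = 3 × 66.2 = 198.6 hours.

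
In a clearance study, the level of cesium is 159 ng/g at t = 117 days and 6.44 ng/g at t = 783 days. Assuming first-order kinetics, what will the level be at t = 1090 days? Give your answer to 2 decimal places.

Over Δt = 783 − 117 = 666 days, the level fell by a factor of 159/6.44 ≈ 24.689.
n = log₂(24.689) ≈ 4.6258 half-lives, so t½ = 666/4.6258 ≈ 143.97 days.
From t = 783 to t = 1090: 6.44 × (1/2)^((1090−783)/143.97) ≈ 1.4689 ng/g.

1.47 ng/g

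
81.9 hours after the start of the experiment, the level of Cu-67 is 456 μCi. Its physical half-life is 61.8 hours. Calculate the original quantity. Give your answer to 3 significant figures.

1140 μCi

Number of half-lives elapsed: n = 81.9/61.8 ≈ 1.3252.
A₀ = A × 2^n = 456 × 2^1.3252 = 456 × 2.5058 ≈ 1142.6 μCi.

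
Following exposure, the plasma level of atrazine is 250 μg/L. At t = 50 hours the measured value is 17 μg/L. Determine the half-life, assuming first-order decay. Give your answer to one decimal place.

12.9 hours

A/A₀ = 17/250 ≈ 0.068.
n = log₂(14.706) ≈ 3.8783 half-lives elapsed in 50 hours.
t½ = 50/3.8783 ≈ 12.892 hours.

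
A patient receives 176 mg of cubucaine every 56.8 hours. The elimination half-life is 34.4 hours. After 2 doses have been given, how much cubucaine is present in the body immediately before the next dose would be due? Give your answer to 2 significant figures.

The 2 doses were given 113.6, 56.8 hours ago.
Total = 176·(1/2)^(113.6/34.4) + 176·(1/2)^(56.8/34.4)
      = 17.841 + 56.035 ≈ 73.876 mg.

74 mg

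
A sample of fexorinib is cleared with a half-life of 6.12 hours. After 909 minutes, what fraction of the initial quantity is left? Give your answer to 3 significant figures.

909 minutes = 15.15 hours.
n = 15.15/6.12 ≈ 2.4755 half-lives.
Fraction remaining = (1/2)^2.4755 ≈ 0.17981.

0.180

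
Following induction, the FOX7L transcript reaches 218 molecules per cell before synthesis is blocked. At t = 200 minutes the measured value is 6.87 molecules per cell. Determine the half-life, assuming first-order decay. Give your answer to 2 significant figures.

A/A₀ = 6.87/218 ≈ 0.031514.
n = log₂(31.732) ≈ 4.9879 half-lives elapsed in 200 minutes.
t½ = 200/4.9879 ≈ 40.097 minutes.

40 minutes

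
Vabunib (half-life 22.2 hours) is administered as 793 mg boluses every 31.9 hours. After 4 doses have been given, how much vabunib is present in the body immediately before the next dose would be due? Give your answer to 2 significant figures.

The 4 doses were given 127.6, 95.7, 63.8, 31.9 hours ago.
Total = 793·(1/2)^(127.6/22.2) + 793·(1/2)^(95.7/22.2) + 793·(1/2)^(63.8/22.2) + 793·(1/2)^(31.9/22.2)
      = 14.758 + 39.957 + 108.18 + 292.9 ≈ 455.79 mg.

460 mg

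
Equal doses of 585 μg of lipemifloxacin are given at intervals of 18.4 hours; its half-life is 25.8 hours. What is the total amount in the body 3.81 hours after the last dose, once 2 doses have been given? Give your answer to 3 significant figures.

The 2 doses were given 22.21, 3.81 hours ago.
Total = 585·(1/2)^(22.21/25.8) + 585·(1/2)^(3.81/25.8)
      = 322.12 + 528.08 ≈ 850.2 μg.

850 μg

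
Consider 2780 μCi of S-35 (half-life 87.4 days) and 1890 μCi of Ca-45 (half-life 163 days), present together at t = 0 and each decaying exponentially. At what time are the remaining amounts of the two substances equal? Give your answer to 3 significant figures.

105 days

Set 2780·(1/2)^(t/87.4) = 1890·(1/2)^(t/163).
Taking log₂: log₂(2780/1890) = t·(1/87.4 − 1/163).
log₂(1.4709) = 0.5567; 1/87.4 − 1/163 = 0.0053067.
t = 0.5567 / 0.0053067 ≈ 104.91 days.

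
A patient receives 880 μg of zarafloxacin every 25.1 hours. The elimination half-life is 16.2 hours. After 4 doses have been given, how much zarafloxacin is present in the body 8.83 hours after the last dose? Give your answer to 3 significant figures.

The 4 doses were given 84.13, 59.03, 33.93, 8.83 hours ago.
Total = 880·(1/2)^(84.13/16.2) + 880·(1/2)^(59.03/16.2) + 880·(1/2)^(33.93/16.2) + 880·(1/2)^(8.83/16.2)
      = 24.053 + 70.401 + 206.06 + 603.12 ≈ 903.63 μg.

904 μg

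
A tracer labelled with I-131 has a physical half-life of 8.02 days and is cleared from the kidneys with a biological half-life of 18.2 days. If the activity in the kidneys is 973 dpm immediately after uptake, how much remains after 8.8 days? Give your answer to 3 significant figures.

1/t_eff = 1/t_phys + 1/t_biol = 1/8.02 + 1/18.2 = 0.17963 per day.
t_eff = 8.02 × 18.2 / (8.02 + 18.2) ≈ 5.5669 days.
Remaining = 973 × (1/2)^(8.8/5.5669) = 973 × (1/2)^1.5808 ≈ 325.28 dpm.

325 dpm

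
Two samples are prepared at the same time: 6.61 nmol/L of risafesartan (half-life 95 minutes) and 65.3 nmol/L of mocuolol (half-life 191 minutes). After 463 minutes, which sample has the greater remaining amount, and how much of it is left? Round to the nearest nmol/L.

risafesartan: 6.61 × (1/2)^4.8737 ≈ 0.22546 nmol/L.
mocuolol: 65.3 × (1/2)^2.4241 ≈ 12.167 nmol/L.
Mocuolol has more remaining, at ≈ 12.167 nmol/L.

mocuolol, 12 nmol/L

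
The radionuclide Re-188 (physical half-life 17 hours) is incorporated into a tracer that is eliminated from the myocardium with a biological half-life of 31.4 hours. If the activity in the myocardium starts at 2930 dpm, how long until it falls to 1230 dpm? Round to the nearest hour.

1/t_eff = 1/t_phys + 1/t_biol = 1/17 + 1/31.4 = 0.090671 per hour.
t_eff = 17 × 31.4 / (17 + 31.4) ≈ 11.029 hours.
n = log₂(2930/1230) ≈ 1.2522; t = 1.2522 × 11.029 ≈ 13.811 hours.

14 hours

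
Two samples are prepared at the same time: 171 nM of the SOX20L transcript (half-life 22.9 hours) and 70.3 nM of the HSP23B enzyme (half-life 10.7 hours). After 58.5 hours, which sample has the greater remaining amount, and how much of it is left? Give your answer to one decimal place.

SOX20L transcript, 29.1 nM

SOX20L transcript: 171 × (1/2)^2.5546 ≈ 29.106 nM.
HSP23B enzyme: 70.3 × (1/2)^5.4673 ≈ 1.589 nM.
SOX20L transcript has more remaining, at ≈ 29.106 nM.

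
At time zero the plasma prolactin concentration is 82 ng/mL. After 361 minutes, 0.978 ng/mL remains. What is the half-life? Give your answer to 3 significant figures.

A/A₀ = 0.978/82 ≈ 0.011927.
n = log₂(83.845) ≈ 6.3896 half-lives elapsed in 361 minutes.
t½ = 361/6.3896 ≈ 56.498 minutes.

56.5 minutes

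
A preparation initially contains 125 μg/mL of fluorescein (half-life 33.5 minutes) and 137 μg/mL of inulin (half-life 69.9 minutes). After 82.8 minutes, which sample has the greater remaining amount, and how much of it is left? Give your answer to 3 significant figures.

fluorescein: 125 × (1/2)^2.4716 ≈ 22.536 μg/mL.
inulin: 137 × (1/2)^1.1845 ≈ 60.275 μg/mL.
Inulin has more remaining, at ≈ 60.275 μg/mL.

inulin, 60.3 μg/mL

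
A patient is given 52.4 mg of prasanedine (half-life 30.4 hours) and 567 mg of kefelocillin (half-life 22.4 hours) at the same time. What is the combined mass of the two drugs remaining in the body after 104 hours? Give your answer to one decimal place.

prasanedine: 52.4 × (1/2)^(104/30.4) = 52.4 × (1/2)^3.4211 ≈ 4.8921 mg.
kefelocillin: 567 × (1/2)^(104/22.4) = 567 × (1/2)^4.6429 ≈ 22.696 mg.
Total = 4.8921 + 22.696 ≈ 27.588 mg.

27.6 mg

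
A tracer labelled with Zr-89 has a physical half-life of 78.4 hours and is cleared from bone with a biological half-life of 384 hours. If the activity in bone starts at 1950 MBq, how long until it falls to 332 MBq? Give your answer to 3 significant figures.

166 hours

1/t_eff = 1/t_phys + 1/t_biol = 1/78.4 + 1/384 = 0.015359 per hour.
t_eff = 78.4 × 384 / (78.4 + 384) ≈ 65.107 hours.
n = log₂(1950/332) ≈ 2.5542; t = 2.5542 × 65.107 ≈ 166.3 hours.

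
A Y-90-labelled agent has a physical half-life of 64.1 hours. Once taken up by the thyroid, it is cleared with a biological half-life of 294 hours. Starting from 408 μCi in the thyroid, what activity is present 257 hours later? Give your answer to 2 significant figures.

14 μCi

1/t_eff = 1/t_phys + 1/t_biol = 1/64.1 + 1/294 = 0.019002 per hour.
t_eff = 64.1 × 294 / (64.1 + 294) ≈ 52.626 hours.
Remaining = 408 × (1/2)^(257/52.626) = 408 × (1/2)^4.8835 ≈ 13.822 μCi.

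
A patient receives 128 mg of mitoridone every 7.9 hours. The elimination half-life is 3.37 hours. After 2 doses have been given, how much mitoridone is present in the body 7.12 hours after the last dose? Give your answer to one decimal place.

The 2 doses were given 15.02, 7.12 hours ago.
Total = 128·(1/2)^(15.02/3.37) + 128·(1/2)^(7.12/3.37)
      = 5.8281 + 29.594 ≈ 35.422 mg.

35.4 mg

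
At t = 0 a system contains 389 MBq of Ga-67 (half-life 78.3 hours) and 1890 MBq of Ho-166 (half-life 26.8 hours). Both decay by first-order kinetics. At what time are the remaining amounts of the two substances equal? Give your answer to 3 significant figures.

92.9 hours

Set 389·(1/2)^(t/78.3) = 1890·(1/2)^(t/26.8).
Taking log₂: log₂(389/1890) = t·(1/78.3 − 1/26.8).
log₂(0.20582) = -2.2805; 1/78.3 − 1/26.8 = -0.024542.
t = -2.2805 / -0.024542 ≈ 92.924 hours.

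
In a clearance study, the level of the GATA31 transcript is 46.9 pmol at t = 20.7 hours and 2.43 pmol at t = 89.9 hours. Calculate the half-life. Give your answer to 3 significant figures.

16.2 hours

Over Δt = 89.9 − 20.7 = 69.2 hours, the level fell by a factor of 46.9/2.43 ≈ 19.3.
n = log₂(19.3) ≈ 4.2706 half-lives, so t½ = 69.2/4.2706 ≈ 16.204 hours.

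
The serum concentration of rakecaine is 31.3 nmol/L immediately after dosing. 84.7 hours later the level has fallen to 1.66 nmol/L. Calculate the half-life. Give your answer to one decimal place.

A/A₀ = 1.66/31.3 ≈ 0.053035.
n = log₂(18.855) ≈ 4.2369 half-lives elapsed in 84.7 hours.
t½ = 84.7/4.2369 ≈ 19.991 hours.

20.0 hours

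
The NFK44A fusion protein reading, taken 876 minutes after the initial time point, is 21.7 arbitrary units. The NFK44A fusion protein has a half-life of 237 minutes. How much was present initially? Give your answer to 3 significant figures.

Number of half-lives elapsed: n = 876/237 ≈ 3.6962.
A₀ = A × 2^n = 21.7 × 2^3.6962 = 21.7 × 12.962 ≈ 281.27 arbitrary units.

281 arbitrary units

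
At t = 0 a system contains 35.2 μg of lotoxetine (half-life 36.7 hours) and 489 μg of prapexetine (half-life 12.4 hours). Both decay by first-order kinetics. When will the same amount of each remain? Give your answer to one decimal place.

Set 35.2·(1/2)^(t/36.7) = 489·(1/2)^(t/12.4).
Taking log₂: log₂(35.2/489) = t·(1/36.7 − 1/12.4).
log₂(0.071984) = -3.7962; 1/36.7 − 1/12.4 = -0.053397.
t = -3.7962 / -0.053397 ≈ 71.093 hours.

71.1 hours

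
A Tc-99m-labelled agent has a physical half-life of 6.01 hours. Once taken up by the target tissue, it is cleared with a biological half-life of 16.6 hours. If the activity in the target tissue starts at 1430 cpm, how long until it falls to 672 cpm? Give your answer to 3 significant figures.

4.81 hours

1/t_eff = 1/t_phys + 1/t_biol = 1/6.01 + 1/16.6 = 0.22663 per hour.
t_eff = 6.01 × 16.6 / (6.01 + 16.6) ≈ 4.4125 hours.
n = log₂(1430/672) ≈ 1.0895; t = 1.0895 × 4.4125 ≈ 4.8073 hours.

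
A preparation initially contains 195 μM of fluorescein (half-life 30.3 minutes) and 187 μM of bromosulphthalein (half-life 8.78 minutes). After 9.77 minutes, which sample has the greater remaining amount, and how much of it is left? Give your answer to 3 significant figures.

fluorescein: 195 × (1/2)^0.32244 ≈ 155.94 μM.
bromosulphthalein: 187 × (1/2)^1.1128 ≈ 86.471 μM.
Fluorescein has more remaining, at ≈ 155.94 μM.

fluorescein, 156 μM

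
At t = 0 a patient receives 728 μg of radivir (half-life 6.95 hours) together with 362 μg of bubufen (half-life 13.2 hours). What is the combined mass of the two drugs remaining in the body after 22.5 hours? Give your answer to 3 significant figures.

radivir: 728 × (1/2)^(22.5/6.95) = 728 × (1/2)^3.2374 ≈ 77.192 μg.
bubufen: 362 × (1/2)^(22.5/13.2) = 362 × (1/2)^1.7045 ≈ 111.07 μg.
Total = 77.192 + 111.07 ≈ 188.26 μg.

188 μg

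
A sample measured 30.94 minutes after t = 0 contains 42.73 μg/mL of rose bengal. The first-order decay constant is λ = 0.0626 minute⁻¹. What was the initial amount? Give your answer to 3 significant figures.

296 μg/mL

t½ = ln 2 / λ = 0.69315 / 0.0626 ≈ 11.073 minutes.
Number of half-lives elapsed: n = 30.94/11.073 ≈ 2.7943.
A₀ = A × 2^n = 42.73 × 2^2.7943 = 42.73 × 6.9368 ≈ 296.41 μg/mL.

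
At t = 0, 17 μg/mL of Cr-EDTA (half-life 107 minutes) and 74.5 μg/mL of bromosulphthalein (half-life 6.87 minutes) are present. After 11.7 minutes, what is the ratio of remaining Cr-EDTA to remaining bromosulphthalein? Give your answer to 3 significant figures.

Cr-EDTA: 17 × (1/2)^(11.7/107) = 17 × (1/2)^0.10935 ≈ 15.759 μg/mL.
bromosulphthalein: 74.5 × (1/2)^(11.7/6.87) = 74.5 × (1/2)^1.7031 ≈ 22.882 μg/mL.
Ratio ≈ 15.759 / 22.882 ≈ 0.68873.

0.689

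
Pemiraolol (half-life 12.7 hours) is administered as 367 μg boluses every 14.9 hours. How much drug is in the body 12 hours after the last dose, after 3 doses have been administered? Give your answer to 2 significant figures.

310 μg

The 3 doses were given 41.8, 26.9, 12 hours ago.
Total = 367·(1/2)^(41.8/12.7) + 367·(1/2)^(26.9/12.7) + 367·(1/2)^(12/12.7)
      = 37.486 + 84.538 + 190.65 ≈ 312.67 μg.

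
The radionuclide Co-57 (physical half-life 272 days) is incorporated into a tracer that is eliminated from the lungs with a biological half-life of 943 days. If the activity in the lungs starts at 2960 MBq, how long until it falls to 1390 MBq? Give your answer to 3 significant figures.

230 days

1/t_eff = 1/t_phys + 1/t_biol = 1/272 + 1/943 = 0.0047369 per day.
t_eff = 272 × 943 / (272 + 943) ≈ 211.11 days.
n = log₂(2960/1390) ≈ 1.0905; t = 1.0905 × 211.11 ≈ 230.22 days.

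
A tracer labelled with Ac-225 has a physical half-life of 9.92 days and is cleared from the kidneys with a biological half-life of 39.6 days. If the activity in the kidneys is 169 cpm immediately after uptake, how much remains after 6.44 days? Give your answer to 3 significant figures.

1/t_eff = 1/t_phys + 1/t_biol = 1/9.92 + 1/39.6 = 0.12606 per day.
t_eff = 9.92 × 39.6 / (9.92 + 39.6) ≈ 7.9328 days.
Remaining = 169 × (1/2)^(6.44/7.9328) = 169 × (1/2)^0.81182 ≈ 96.273 cpm.

96.3 cpm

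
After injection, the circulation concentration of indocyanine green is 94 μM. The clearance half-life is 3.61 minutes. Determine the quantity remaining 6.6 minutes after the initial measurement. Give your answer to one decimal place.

Number of half-lives: n = 6.6/3.61 ≈ 1.8283.
Remaining = 94 × (1/2)^1.8283 = 94 × 0.28161 ≈ 26.471 μM.

26.5 μM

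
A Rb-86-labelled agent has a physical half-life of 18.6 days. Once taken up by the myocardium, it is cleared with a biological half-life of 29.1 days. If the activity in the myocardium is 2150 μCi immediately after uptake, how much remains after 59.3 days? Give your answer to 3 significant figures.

57.4 μCi

1/t_eff = 1/t_phys + 1/t_biol = 1/18.6 + 1/29.1 = 0.088128 per day.
t_eff = 18.6 × 29.1 / (18.6 + 29.1) ≈ 11.347 days.
Remaining = 2150 × (1/2)^(59.3/11.347) = 2150 × (1/2)^5.226 ≈ 57.447 μCi.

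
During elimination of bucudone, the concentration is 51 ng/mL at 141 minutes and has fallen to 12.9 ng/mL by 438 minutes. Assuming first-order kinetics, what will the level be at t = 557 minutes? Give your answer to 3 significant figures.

Over Δt = 438 − 141 = 297 minutes, the level fell by a factor of 51/12.9 ≈ 3.9535.
n = log₂(3.9535) ≈ 1.9831 half-lives, so t½ = 297/1.9831 ≈ 149.76 minutes.
From t = 438 to t = 557: 12.9 × (1/2)^((557−438)/149.76) ≈ 7.437 ng/mL.

7.44 ng/mL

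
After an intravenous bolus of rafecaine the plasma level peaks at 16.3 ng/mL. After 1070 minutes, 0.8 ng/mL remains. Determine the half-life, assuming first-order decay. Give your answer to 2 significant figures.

A/A₀ = 0.8/16.3 ≈ 0.04908.
n = log₂(20.375) ≈ 4.3487 half-lives elapsed in 1070 minutes.
t½ = 1070/4.3487 ≈ 246.05 minutes.

250 minutes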